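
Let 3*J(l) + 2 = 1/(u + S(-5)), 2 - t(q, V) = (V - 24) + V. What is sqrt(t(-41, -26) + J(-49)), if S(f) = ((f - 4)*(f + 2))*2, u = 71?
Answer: sqrt(48335)/25 ≈ 8.7941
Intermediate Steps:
t(q, V) = 26 - 2*V (t(q, V) = 2 - ((V - 24) + V) = 2 - ((-24 + V) + V) = 2 - (-24 + 2*V) = 2 + (24 - 2*V) = 26 - 2*V)
S(f) = 2*(-4 + f)*(2 + f) (S(f) = ((-4 + f)*(2 + f))*2 = 2*(-4 + f)*(2 + f))
J(l) = -83/125 (J(l) = -2/3 + 1/(3*(71 + (-16 - 4*(-5) + 2*(-5)**2))) = -2/3 + 1/(3*(71 + (-16 + 20 + 2*25))) = -2/3 + 1/(3*(71 + (-16 + 20 + 50))) = -2/3 + 1/(3*(71 + 54)) = -2/3 + (1/3)/125 = -2/3 + (1/3)*(1/125) = -2/3 + 1/375 = -83/125)
sqrt(t(-41, -26) + J(-49)) = sqrt((26 - 2*(-26)) - 83/125) = sqrt((26 + 52) - 83/125) = sqrt(78 - 83/125) = sqrt(9667/125) = sqrt(48335)/25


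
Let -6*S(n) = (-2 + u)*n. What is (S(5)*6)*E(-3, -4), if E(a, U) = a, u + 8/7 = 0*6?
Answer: -330/7 ≈ -47.143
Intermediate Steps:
u = -8/7 (u = -8/7 + 0*6 = -8/7 + 0 = -8/7 ≈ -1.1429)
S(n) = 11*n/21 (S(n) = -(-2 - 8/7)*n/6 = -(-11)*n/21 = 11*n/21)
(S(5)*6)*E(-3, -4) = (((11/21)*5)*6)*(-3) = ((55/21)*6)*(-3) = (110/7)*(-3) = -330/7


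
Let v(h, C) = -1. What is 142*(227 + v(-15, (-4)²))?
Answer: 32092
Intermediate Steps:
142*(227 + v(-15, (-4)²)) = 142*(227 - 1) = 142*226 = 32092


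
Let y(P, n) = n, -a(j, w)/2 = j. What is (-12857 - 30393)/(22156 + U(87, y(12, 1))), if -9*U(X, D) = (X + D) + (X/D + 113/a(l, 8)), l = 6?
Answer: -4671000/2390861 ≈ -1.9537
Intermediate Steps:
a(j, w) = -2*j
U(X, D) = 113/108 - D/9 - X/9 - X/(9*D) (U(X, D) = -((X + D) + (X/D + 113/((-2*6))))/9 = -((D + X) + (X/D + 113/(-12)))/9 = -((D + X) + (X/D + 113*(-1/12)))/9 = -((D + X) + (X/D - 113/12))/9 = -((D + X) + (-113/12 + X/D))/9 = -(-113/12 + D + X + X/D)/9 = 113/108 - D/9 - X/9 - X/(9*D))
(-12857 - 30393)/(22156 + U(87, y(12, 1))) = (-12857 - 30393)/(22156 + (113/108 - ⅑*1 - ⅑*87 - ⅑*87/1)) = -43250/(22156 + (113/108 - ⅑ - 29/3 - ⅑*87*1)) = -43250/(22156 + (113/108 - ⅑ - 29/3 - 29/3)) = -43250/(22156 - 1987/108) = -43250/2390861/108 = -43250*108/2390861 = -4671000/2390861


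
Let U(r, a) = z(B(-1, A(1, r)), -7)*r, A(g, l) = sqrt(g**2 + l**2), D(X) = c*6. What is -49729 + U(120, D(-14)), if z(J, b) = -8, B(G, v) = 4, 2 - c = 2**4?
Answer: -50689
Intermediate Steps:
c = -14 (c = 2 - 1*2**4 = 2 - 1*16 = 2 - 16 = -14)
D(X) = -84 (D(X) = -14*6 = -84)
U(r, a) = -8*r
-49729 + U(120, D(-14)) = -49729 - 8*120 = -49729 - 960 = -50689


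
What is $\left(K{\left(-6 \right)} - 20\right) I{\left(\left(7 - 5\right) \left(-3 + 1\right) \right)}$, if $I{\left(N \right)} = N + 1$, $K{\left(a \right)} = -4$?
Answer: $72$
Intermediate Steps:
$I{\left(N \right)} = 1 + N$
$\left(K{\left(-6 \right)} - 20\right) I{\left(\left(7 - 5\right) \left(-3 + 1\right) \right)} = \left(-4 - 20\right) \left(1 + \left(7 - 5\right) \left(-3 + 1\right)\right) = - 24 \left(1 + 2 \left(-2\right)\right) = - 24 \left(1 - 4\right) = \left(-24\right) \left(-3\right) = 72$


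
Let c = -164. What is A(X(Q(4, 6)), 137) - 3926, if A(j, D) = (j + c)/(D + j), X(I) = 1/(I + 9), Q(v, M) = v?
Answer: -6998263/1782 ≈ -3927.2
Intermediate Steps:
X(I) = 1/(9 + I)
A(j, D) = (-164 + j)/(D + j) (A(j, D) = (j - 164)/(D + j) = (-164 + j)/(D + j))
A(X(Q(4, 6)), 137) - 3926 = (-164 + 1/(9 + 4))/(137 + 1/(9 + 4)) - 3926 = (-164 + 1/13)/(137 + 1/13) - 3926 = -2131/13/(1782/13) - 3926 = (13/1782)*(-2131/13) - 3926 = -2131/1782 - 3926 = -6998263/1782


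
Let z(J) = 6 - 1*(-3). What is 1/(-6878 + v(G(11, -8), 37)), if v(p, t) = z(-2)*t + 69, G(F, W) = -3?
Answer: -1/6476 ≈ -0.00015442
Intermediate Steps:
z(J) = 9 (z(J) = 6 + 3 = 9)
v(p, t) = 69 + 9*t (v(p, t) = 9*t + 69 = 69 + 9*t)
1/(-6878 + v(G(11, -8), 37)) = 1/(-6878 + (69 + 9*37)) = 1/(-6878 + (69 + 333)) = 1/(-6878 + 402) = 1/(-6476) = -1/6476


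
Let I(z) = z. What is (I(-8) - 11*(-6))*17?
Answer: 986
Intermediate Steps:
(I(-8) - 11*(-6))*17 = (-8 - 11*(-6))*17 = (-8 + 66)*17 = 58*17 = 986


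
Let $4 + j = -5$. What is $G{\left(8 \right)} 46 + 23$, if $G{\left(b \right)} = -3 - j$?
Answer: $299$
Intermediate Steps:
$j = -9$ ($j = -4 - 5 = -9$)
$G{\left(b \right)} = 6$ ($G{\left(b \right)} = -3 - -9 = -3 + 9 = 6$)
$G{\left(8 \right)} 46 + 23 = 6 \cdot 46 + 23 = 276 + 23 = 299$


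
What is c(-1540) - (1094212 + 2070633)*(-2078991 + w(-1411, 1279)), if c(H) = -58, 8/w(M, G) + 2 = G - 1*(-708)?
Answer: 2612134650657037/397 ≈ 6.5797e+12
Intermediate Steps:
w(M, G) = 8/(706 + G) (w(M, G) = 8/(-2 + (G - 1*(-708))) = 8/(-2 + (G + 708)) = 8/(-2 + (708 + G)) = 8/(706 + G))
c(-1540) - (1094212 + 2070633)*(-2078991 + w(-1411, 1279)) = -58 - (1094212 + 2070633)*(-2078991 + 8/(706 + 1279)) = -58 - 3164845*(-2078991 + 8/1985) = -58 - 3164845*(-4126797127)/1985 = -58 - 1*(-2612134650680063/397) = -58 + 2612134650680063/397 = 2612134650657037/397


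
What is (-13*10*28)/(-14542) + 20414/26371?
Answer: 196425414/191743541 ≈ 1.0244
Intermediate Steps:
(-13*10*28)/(-14542) + 20414/26371 = -130*28*(-1/14542) + 20414*(1/26371) = -3640*(-1/14542) + 20414/26371 = 1820/7271 + 20414/26371 = 196425414/191743541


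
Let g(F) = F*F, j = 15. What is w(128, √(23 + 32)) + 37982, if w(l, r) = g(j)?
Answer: 38207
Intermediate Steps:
g(F) = F²
w(l, r) = 225 (w(l, r) = 15² = 225)
w(128, √(23 + 32)) + 37982 = 225 + 37982 = 38207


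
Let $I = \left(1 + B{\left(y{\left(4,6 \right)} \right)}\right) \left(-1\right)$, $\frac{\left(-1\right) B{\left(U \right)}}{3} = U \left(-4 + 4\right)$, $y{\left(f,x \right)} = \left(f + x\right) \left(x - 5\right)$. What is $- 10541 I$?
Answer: $10541$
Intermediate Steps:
$y{\left(f,x \right)} = \left(-5 + x\right) \left(f + x\right)$ ($y{\left(f,x \right)} = \left(f + x\right) \left(-5 + x\right) = \left(-5 + x\right) \left(f + x\right)$)
$B{\left(U \right)} = 0$ ($B{\left(U \right)} = - 3 U \left(-4 + 4\right) = - 3 U 0 = \left(-3\right) 0 = 0$)
$I = -1$ ($I = \left(1 + 0\right) \left(-1\right) = 1 \left(-1\right) = -1$)
$- 10541 I = \left(-10541\right) \left(-1\right) = 10541$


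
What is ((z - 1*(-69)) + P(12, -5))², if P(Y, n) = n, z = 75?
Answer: 19321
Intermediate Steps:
((z - 1*(-69)) + P(12, -5))² = ((75 - 1*(-69)) - 5)² = ((75 + 69) - 5)² = (144 - 5)² = 139² = 19321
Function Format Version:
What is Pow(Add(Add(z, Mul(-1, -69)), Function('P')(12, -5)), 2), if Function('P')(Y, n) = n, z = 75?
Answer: 19321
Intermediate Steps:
Pow(Add(Add(z, Mul(-1, -69)), Function('P')(12, -5)), 2) = Pow(Add(Add(75, Mul(-1, -69)), -5), 2) = Pow(Add(Add(75, 69), -5), 2) = Pow(Add(144, -5), 2) = Pow(139, 2) = 19321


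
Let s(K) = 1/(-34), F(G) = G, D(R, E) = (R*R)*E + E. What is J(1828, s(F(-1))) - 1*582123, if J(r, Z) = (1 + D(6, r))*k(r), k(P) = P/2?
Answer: 61238095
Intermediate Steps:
k(P) = P/2 (k(P) = P*(½) = P/2)
D(R, E) = E + E*R² (D(R, E) = R²*E + E = E*R² + E = E + E*R²)
s(K) = -1/34
J(r, Z) = r*(1 + 37*r)/2 (J(r, Z) = (1 + r*(1 + 6²))*(r/2) = (1 + r*(1 + 36))*(r/2) = (1 + r*37)*(r/2) = (1 + 37*r)*(r/2) = r*(1 + 37*r)/2)
J(1828, s(F(-1))) - 1*582123 = (½)*1828*(1 + 37*1828) - 1*582123 = (½)*1828*(1 + 67636) - 582123 = (½)*1828*67637 - 582123 = 61820218 - 582123 = 61238095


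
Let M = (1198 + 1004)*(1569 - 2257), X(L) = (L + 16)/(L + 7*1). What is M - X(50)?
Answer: -28784566/19 ≈ -1.5150e+6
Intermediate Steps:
X(L) = (16 + L)/(7 + L) (X(L) = (16 + L)/(L + 7) = (16 + L)/(7 + L))
M = -1514976 (M = 2202*(-688) = -1514976)
M - X(50) = -1514976 - (16 + 50)/(7 + 50) = -1514976 - 66/57 = -1514976 - 1*22/19 = -1514976 - 22/19 = -28784566/19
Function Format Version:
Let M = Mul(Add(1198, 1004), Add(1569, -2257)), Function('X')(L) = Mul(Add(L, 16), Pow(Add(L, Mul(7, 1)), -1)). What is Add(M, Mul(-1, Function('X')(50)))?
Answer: Rational(-28784566, 19) ≈ -1.5150e+6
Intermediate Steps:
Function('X')(L) = Mul(Pow(Add(7, L), -1), Add(16, L)) (Function('X')(L) = Mul(Add(16, L), Pow(Add(L, 7), -1)) = Mul(Add(16, L), Pow(Add(7, L), -1)) = Mul(Pow(Add(7, L), -1), Add(16, L)))
M = -1514976 (M = Mul(2202, -688) = -1514976)
Add(M, Mul(-1, Function('X')(50))) = Add(-1514976, Mul(-1, Mul(Pow(Add(7, 50), -1), Add(16, 50)))) = Add(-1514976, Mul(-1, Mul(Pow(57, -1), 66))) = Add(-1514976, Mul(-1, Mul(Rational(1, 57), 66))) = Add(-1514976, Mul(-1, Rational(22, 19))) = Add(-1514976, Rational(-22, 19)) = Rational(-28784566, 19)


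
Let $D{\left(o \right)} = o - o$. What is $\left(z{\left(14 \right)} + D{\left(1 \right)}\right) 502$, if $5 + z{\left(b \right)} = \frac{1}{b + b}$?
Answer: $- \frac{34889}{14} \approx -2492.1$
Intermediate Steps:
$z{\left(b \right)} = -5 + \frac{1}{2 b}$ ($z{\left(b \right)} = -5 + \frac{1}{b + b} = -5 + \frac{1}{2 b}$)
$D{\left(o \right)} = 0$
$\left(z{\left(14 \right)} + D{\left(1 \right)}\right) 502 = \left(\left(-5 + \frac{1}{2 \cdot 14}\right) + 0\right) 502 = \left(\left(-5 + \frac{1}{2} \cdot \frac{1}{14}\right) + 0\right) 502 = \left(\left(-5 + \frac{1}{28}\right) + 0\right) 502 = \left(- \frac{139}{28} + 0\right) 502 = \left(- \frac{139}{28}\right) 502 = - \frac{34889}{14}$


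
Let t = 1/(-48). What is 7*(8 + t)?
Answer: 2681/48 ≈ 55.854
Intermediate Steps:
t = -1/48 ≈ -0.020833
7*(8 + t) = 7*(8 - 1/48) = 7*(383/48) = 2681/48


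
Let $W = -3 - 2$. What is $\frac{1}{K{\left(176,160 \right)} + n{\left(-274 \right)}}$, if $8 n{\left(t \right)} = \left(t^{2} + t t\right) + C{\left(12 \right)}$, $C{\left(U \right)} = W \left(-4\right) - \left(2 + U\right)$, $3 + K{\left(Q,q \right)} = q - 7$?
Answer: $\frac{4}{75679} \approx 5.2855 \cdot 10^{-5}$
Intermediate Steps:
$W = -5$
$K{\left(Q,q \right)} = -10 + q$ ($K{\left(Q,q \right)} = -3 + \left(q - 7\right) = -3 + \left(-7 + q\right) = -10 + q$)
$C{\left(U \right)} = 18 - U$ ($C{\left(U \right)} = \left(-5\right) \left(-4\right) - \left(2 + U\right) = 20 - \left(2 + U\right) = 18 - U$)
$n{\left(t \right)} = \frac{3}{4} + \frac{t^{2}}{4}$ ($n{\left(t \right)} = \frac{\left(t^{2} + t t\right) + \left(18 - 12\right)}{8} = \frac{\left(t^{2} + t^{2}\right) + \left(18 - 12\right)}{8} = \frac{2 t^{2} + 6}{8} = \frac{6 + 2 t^{2}}{8} = \frac{3}{4} + \frac{t^{2}}{4}$)
$\frac{1}{K{\left(176,160 \right)} + n{\left(-274 \right)}} = \frac{1}{\left(-10 + 160\right) + \left(\frac{3}{4} + \frac{\left(-274\right)^{2}}{4}\right)} = \frac{1}{150 + \left(\frac{3}{4} + \frac{1}{4} \cdot 75076\right)} = \frac{1}{150 + \left(\frac{3}{4} + 18769\right)} = \frac{1}{150 + \frac{75079}{4}} = \frac{1}{\frac{75679}{4}} = \frac{4}{75679}$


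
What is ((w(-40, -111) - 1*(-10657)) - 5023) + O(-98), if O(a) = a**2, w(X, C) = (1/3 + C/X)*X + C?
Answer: 45008/3 ≈ 15003.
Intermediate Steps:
w(X, C) = C + X*(1/3 + C/X) (w(X, C) = (1*(1/3) + C/X)*X + C = (1/3 + C/X)*X + C = X*(1/3 + C/X) + C = C + X*(1/3 + C/X))
((w(-40, -111) - 1*(-10657)) - 5023) + O(-98) = (((2*(-111) + (1/3)*(-40)) - 1*(-10657)) - 5023) + (-98)**2 = (((-222 - 40/3) + 10657) - 5023) + 9604 = ((-706/3 + 10657) - 5023) + 9604 = (31265/3 - 5023) + 9604 = 16196/3 + 9604 = 45008/3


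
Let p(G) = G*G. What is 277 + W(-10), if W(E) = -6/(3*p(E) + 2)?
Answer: 41824/151 ≈ 276.98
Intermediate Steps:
p(G) = G²
W(E) = -6/(2 + 3*E²) (W(E) = -6/(3*E² + 2) = -6/(2 + 3*E²))
277 + W(-10) = 277 - 6/(2 + 3*(-10)²) = 277 - 6/(2 + 3*100) = 277 - 6/(2 + 300) = 277 - 6/302 = 277 - 6*1/302 = 277 - 3/151 = 41824/151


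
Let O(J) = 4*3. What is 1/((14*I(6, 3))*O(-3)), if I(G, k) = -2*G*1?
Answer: -1/2016 ≈ -0.00049603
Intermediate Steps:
I(G, k) = -2*G
O(J) = 12
1/((14*I(6, 3))*O(-3)) = 1/((14*(-2*6))*12) = 1/((14*(-12))*12) = 1/(-168*12) = 1/(-2016) = -1/2016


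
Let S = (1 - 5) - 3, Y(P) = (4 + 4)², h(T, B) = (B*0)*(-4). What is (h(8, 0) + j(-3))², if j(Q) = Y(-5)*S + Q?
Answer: 203401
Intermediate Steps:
h(T, B) = 0 (h(T, B) = 0*(-4) = 0)
Y(P) = 64 (Y(P) = 8² = 64)
S = -7 (S = -4 - 3 = -7)
j(Q) = -448 + Q (j(Q) = 64*(-7) + Q = -448 + Q)
(h(8, 0) + j(-3))² = (0 + (-448 - 3))² = (0 - 451)² = (-451)² = 203401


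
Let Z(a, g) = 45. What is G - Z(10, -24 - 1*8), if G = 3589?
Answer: 3544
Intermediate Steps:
G - Z(10, -24 - 1*8) = 3589 - 1*45 = 3589 - 45 = 3544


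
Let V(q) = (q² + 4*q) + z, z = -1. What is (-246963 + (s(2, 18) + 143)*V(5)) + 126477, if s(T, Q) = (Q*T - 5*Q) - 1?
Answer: -116614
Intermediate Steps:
s(T, Q) = -1 - 5*Q + Q*T (s(T, Q) = (-5*Q + Q*T) - 1 = -1 - 5*Q + Q*T)
V(q) = -1 + q² + 4*q (V(q) = (q² + 4*q) - 1 = -1 + q² + 4*q)
(-246963 + (s(2, 18) + 143)*V(5)) + 126477 = (-246963 + ((-1 - 5*18 + 18*2) + 143)*(-1 + 5² + 4*5)) + 126477 = (-246963 + ((-1 - 90 + 36) + 143)*(-1 + 25 + 20)) + 126477 = (-246963 + (-55 + 143)*44) + 126477 = (-246963 + 88*44) + 126477 = (-246963 + 3872) + 126477 = -243091 + 126477 = -116614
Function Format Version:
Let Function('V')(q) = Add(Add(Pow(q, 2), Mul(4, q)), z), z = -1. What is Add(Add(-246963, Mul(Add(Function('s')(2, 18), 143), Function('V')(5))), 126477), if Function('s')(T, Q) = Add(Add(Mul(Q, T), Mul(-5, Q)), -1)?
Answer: -116614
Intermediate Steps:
Function('s')(T, Q) = Add(-1, Mul(-5, Q), Mul(Q, T)) (Function('s')(T, Q) = Add(Add(Mul(-5, Q), Mul(Q, T)), -1) = Add(-1, Mul(-5, Q), Mul(Q, T)))
Function('V')(q) = Add(-1, Pow(q, 2), Mul(4, q)) (Function('V')(q) = Add(Add(Pow(q, 2), Mul(4, q)), -1) = Add(-1, Pow(q, 2), Mul(4, q)))
Add(Add(-246963, Mul(Add(Function('s')(2, 18), 143), Function('V')(5))), 126477) = Add(Add(-246963, Mul(Add(Add(-1, Mul(-5, 18), Mul(18, 2)), 143), Add(-1, Pow(5, 2), Mul(4, 5)))), 126477) = Add(Add(-246963, Mul(Add(Add(-1, -90, 36), 143), Add(-1, 25, 20))), 126477) = Add(Add(-246963, Mul(Add(-55, 143), 44)), 126477) = Add(Add(-246963, Mul(88, 44)), 126477) = Add(Add(-246963, 3872), 126477) = Add(-243091, 126477) = -116614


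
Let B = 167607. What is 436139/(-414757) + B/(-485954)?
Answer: -40208524015/28793260454 ≈ -1.3965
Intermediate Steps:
436139/(-414757) + B/(-485954) = 436139/(-414757) + 167607/(-485954) = 436139*(-1/414757) + 167607*(-1/485954) = -436139/414757 - 167607/485954 = -40208524015/28793260454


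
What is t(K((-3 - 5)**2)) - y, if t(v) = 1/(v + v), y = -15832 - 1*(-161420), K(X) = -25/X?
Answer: -3639732/25 ≈ -1.4559e+5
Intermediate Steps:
y = 145588 (y = -15832 + 161420 = 145588)
t(v) = 1/(2*v)
t(K((-3 - 5)**2)) - y = 1/(2*((-25/(-3 - 5)**2))) - 1*145588 = 1/(2*((-25/((-8)**2)))) - 145588 = 1/(2*((-25/64))) - 145588 = 1/(2*((-25*1/64))) - 145588 = 1/(2*(-25/64)) - 145588 = (1/2)*(-64/25) - 145588 = -32/25 - 145588 = -3639732/25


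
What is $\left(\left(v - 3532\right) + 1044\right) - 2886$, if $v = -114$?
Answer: $-5488$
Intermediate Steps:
$\left(\left(v - 3532\right) + 1044\right) - 2886 = \left(\left(-114 - 3532\right) + 1044\right) - 2886 = \left(-3646 + 1044\right) - 2886 = -2602 - 2886 = -5488$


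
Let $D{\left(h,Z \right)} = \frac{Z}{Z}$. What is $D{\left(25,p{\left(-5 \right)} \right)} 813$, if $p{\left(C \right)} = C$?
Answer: $813$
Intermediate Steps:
$D{\left(h,Z \right)} = 1$
$D{\left(25,p{\left(-5 \right)} \right)} 813 = 1 \cdot 813 = 813$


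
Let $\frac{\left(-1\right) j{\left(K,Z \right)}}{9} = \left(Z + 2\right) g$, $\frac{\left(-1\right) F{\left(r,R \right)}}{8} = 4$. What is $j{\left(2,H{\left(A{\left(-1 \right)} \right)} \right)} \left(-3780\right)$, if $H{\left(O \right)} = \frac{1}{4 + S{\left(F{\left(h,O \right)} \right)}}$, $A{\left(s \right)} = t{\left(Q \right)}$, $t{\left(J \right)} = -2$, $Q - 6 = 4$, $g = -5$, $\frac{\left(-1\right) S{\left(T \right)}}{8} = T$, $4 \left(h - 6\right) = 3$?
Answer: $- \frac{4431105}{13} \approx -3.4085 \cdot 10^{5}$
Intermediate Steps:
$h = \frac{27}{4}$ ($h = 6 + \frac{1}{4} \cdot 3 = 6 + \frac{3}{4} = \frac{27}{4} \approx 6.75$)
$F{\left(r,R \right)} = -32$ ($F{\left(r,R \right)} = \left(-8\right) 4 = -32$)
$S{\left(T \right)} = - 8 T$
$Q = 10$ ($Q = 6 + 4 = 10$)
$A{\left(s \right)} = -2$
$H{\left(O \right)} = \frac{1}{260}$ ($H{\left(O \right)} = \frac{1}{4 - -256} = \frac{1}{4 + 256} = \frac{1}{260}$)
$j{\left(K,Z \right)} = 90 + 45 Z$ ($j{\left(K,Z \right)} = - 9 \left(Z + 2\right) \left(-5\right) = - 9 \left(2 + Z\right) \left(-5\right) = - 9 \left(-10 - 5 Z\right) = 90 + 45 Z$)
$j{\left(2,H{\left(A{\left(-1 \right)} \right)} \right)} \left(-3780\right) = \left(90 + 45 \cdot \frac{1}{260}\right) \left(-3780\right) = \left(90 + \frac{9}{52}\right) \left(-3780\right) = \frac{4689}{52} \left(-3780\right) = - \frac{4431105}{13}$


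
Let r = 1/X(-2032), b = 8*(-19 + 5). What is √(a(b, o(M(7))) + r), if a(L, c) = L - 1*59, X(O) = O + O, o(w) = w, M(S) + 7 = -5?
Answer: I*√176516030/1016 ≈ 13.077*I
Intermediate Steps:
M(S) = -12 (M(S) = -7 - 5 = -12)
X(O) = 2*O
b = -112 (b = 8*(-14) = -112)
a(L, c) = -59 + L (a(L, c) = L - 59 = -59 + L)
r = -1/4064 (r = 1/(2*(-2032)) = 1/(-4064) = -1/4064 ≈ -0.00024606)
√(a(b, o(M(7))) + r) = √((-59 - 112) - 1/4064) = √(-171 - 1/4064) = √(-694945/4064) = I*√176516030/1016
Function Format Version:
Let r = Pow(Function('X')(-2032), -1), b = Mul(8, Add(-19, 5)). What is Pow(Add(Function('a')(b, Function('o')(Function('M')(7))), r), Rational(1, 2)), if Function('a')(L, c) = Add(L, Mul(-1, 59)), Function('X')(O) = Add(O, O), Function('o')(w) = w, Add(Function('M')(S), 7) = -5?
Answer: Mul(Rational(1, 1016), I, Pow(176516030, Rational(1, 2))) ≈ Mul(13.077, I)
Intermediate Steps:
Function('M')(S) = -12 (Function('M')(S) = Add(-7, -5) = -12)
Function('X')(O) = Mul(2, O)
b = -112 (b = Mul(8, -14) = -112)
Function('a')(L, c) = Add(-59, L) (Function('a')(L, c) = Add(L, -59) = Add(-59, L))
r = Rational(-1, 4064) (r = Pow(Mul(2, -2032), -1) = Pow(-4064, -1) = Rational(-1, 4064) ≈ -0.00024606)
Pow(Add(Function('a')(b, Function('o')(Function('M')(7))), r), Rational(1, 2)) = Pow(Add(Add(-59, -112), Rational(-1, 4064)), Rational(1, 2)) = Pow(Add(-171, Rational(-1, 4064)), Rational(1, 2)) = Pow(Rational(-694945, 4064), Rational(1, 2)) = Mul(Rational(1, 1016), I, Pow(176516030, Rational(1, 2)))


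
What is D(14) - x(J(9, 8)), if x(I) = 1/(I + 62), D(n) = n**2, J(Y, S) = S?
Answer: 13719/70 ≈ 195.99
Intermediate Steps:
x(I) = 1/(62 + I)
D(14) - x(J(9, 8)) = 14**2 - 1/(62 + 8) = 196 - 1/70 = 13719/70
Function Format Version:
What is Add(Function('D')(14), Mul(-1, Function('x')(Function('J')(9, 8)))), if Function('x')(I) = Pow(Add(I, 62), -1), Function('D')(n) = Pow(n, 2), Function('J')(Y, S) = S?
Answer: Rational(13719, 70) ≈ 195.99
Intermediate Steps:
Function('x')(I) = Pow(Add(62, I), -1)
Add(Function('D')(14), Mul(-1, Function('x')(Function('J')(9, 8)))) = Add(Pow(14, 2), Mul(-1, Pow(Add(62, 8), -1))) = Add(196, Mul(-1, Pow(70, -1))) = Add(196, Mul(-1, Rational(1, 70))) = Add(196, Rational(-1, 70)) = Rational(13719, 70)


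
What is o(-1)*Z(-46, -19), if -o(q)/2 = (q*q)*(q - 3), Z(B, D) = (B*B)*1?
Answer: 16928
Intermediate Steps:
Z(B, D) = B**2 (Z(B, D) = B**2*1 = B**2)
o(q) = -2*q**2*(-3 + q) (o(q) = -2*q*q*(q - 3) = -2*q**2*(-3 + q))
o(-1)*Z(-46, -19) = (2*(-1)**2*(3 - 1*(-1)))*(-46)**2 = (2*1*(3 + 1))*2116 = (2*1*4)*2116 = 8*2116 = 16928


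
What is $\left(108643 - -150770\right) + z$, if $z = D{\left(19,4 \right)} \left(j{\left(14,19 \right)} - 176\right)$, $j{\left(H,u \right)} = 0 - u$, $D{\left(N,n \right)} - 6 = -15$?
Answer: $261168$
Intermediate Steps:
$D{\left(N,n \right)} = -9$ ($D{\left(N,n \right)} = 6 - 15 = -9$)
$j{\left(H,u \right)} = - u$
$z = 1755$ ($z = - 9 \left(\left(-1\right) 19 - 176\right) = - 9 \left(-19 - 176\right) = \left(-9\right) \left(-195\right) = 1755$)
$\left(108643 - -150770\right) + z = \left(108643 - -150770\right) + 1755 = \left(108643 + 150770\right) + 1755 = 259413 + 1755 = 261168$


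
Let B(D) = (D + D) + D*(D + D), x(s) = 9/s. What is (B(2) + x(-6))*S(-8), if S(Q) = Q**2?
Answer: 672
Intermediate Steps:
B(D) = 2*D + 2*D**2 (B(D) = 2*D + D*(2*D) = 2*D + 2*D**2)
(B(2) + x(-6))*S(-8) = (2*2*(1 + 2) + 9/(-6))*(-8)**2 = (2*2*3 + 9*(-1/6))*64 = (12 - 3/2)*64 = (21/2)*64 = 672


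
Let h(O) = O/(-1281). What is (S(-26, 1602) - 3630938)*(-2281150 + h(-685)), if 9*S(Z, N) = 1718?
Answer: 1565350321061060/189 ≈ 8.2823e+12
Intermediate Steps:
S(Z, N) = 1718/9 (S(Z, N) = (⅑)*1718 = 1718/9)
h(O) = -O/1281 (h(O) = O*(-1/1281) = -O/1281)
(S(-26, 1602) - 3630938)*(-2281150 + h(-685)) = (1718/9 - 3630938)*(-2281150 - 1/1281*(-685)) = -32676724*(-2281150 + 685/1281)/9 = -32676724/9*(-2922152465/1281) = 1565350321061060/189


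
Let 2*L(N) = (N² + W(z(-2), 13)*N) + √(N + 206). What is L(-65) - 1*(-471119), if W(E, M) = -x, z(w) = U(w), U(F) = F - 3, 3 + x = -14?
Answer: 472679 + √141/2 ≈ 4.7269e+5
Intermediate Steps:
x = -17 (x = -3 - 14 = -17)
U(F) = -3 + F
z(w) = -3 + w
W(E, M) = 17 (W(E, M) = -1*(-17) = 17)
L(N) = N²/2 + √(206 + N)/2 + 17*N/2 (L(N) = ((N² + 17*N) + √(N + 206))/2 = ((N² + 17*N) + √(206 + N))/2 = (N² + √(206 + N) + 17*N)/2 = N²/2 + √(206 + N)/2 + 17*N/2)
L(-65) - 1*(-471119) = ((½)*(-65)² + √(206 - 65)/2 + (17/2)*(-65)) - 1*(-471119) = ((½)*4225 + √141/2 - 1105/2) + 471119 = (4225/2 + √141/2 - 1105/2) + 471119 = (1560 + √141/2) + 471119 = 472679 + √141/2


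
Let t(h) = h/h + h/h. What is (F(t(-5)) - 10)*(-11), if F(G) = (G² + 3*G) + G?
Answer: -22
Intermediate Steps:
t(h) = 2 (t(h) = 1 + 1 = 2)
F(G) = G² + 4*G
(F(t(-5)) - 10)*(-11) = (2*(4 + 2) - 10)*(-11) = (2*6 - 10)*(-11) = (12 - 10)*(-11) = 2*(-11) = -22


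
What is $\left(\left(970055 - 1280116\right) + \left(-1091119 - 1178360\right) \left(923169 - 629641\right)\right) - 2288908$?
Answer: $-666158230881$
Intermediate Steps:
$\left(\left(970055 - 1280116\right) + \left(-1091119 - 1178360\right) \left(923169 - 629641\right)\right) - 2288908 = \left(-310061 - 666155631912\right) - 2288908 = -666155941973 - 2288908 = -666158230881$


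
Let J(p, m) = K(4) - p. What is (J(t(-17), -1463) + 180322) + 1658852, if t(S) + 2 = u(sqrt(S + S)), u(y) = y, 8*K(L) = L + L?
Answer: 1839177 - I*sqrt(34) ≈ 1.8392e+6 - 5.831*I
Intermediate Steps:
K(L) = L/4 (K(L) = (L + L)/8 = (2*L)/8 = L/4)
t(S) = -2 + sqrt(2)*sqrt(S) (t(S) = -2 + sqrt(S + S) = -2 + sqrt(2*S) = -2 + sqrt(2)*sqrt(S))
J(p, m) = 1 - p (J(p, m) = (1/4)*4 - p = 1 - p)
(J(t(-17), -1463) + 180322) + 1658852 = ((1 - (-2 + sqrt(2)*sqrt(-17))) + 180322) + 1658852 = ((1 - (-2 + sqrt(2)*(I*sqrt(17)))) + 180322) + 1658852 = ((1 - (-2 + I*sqrt(34))) + 180322) + 1658852 = ((1 + (2 - I*sqrt(34))) + 180322) + 1658852 = ((3 - I*sqrt(34)) + 180322) + 1658852 = (180325 - I*sqrt(34)) + 1658852 = 1839177 - I*sqrt(34)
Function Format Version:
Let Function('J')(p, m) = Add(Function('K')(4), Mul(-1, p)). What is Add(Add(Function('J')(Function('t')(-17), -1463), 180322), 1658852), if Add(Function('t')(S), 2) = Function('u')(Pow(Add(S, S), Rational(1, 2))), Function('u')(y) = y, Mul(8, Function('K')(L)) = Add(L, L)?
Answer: Add(1839177, Mul(-1, I, Pow(34, Rational(1, 2)))) ≈ Add(1.8392e+6, Mul(-5.8310, I))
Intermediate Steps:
Function('K')(L) = Mul(Rational(1, 4), L) (Function('K')(L) = Mul(Rational(1, 8), Add(L, L)) = Mul(Rational(1, 8), Mul(2, L)) = Mul(Rational(1, 4), L))
Function('t')(S) = Add(-2, Mul(Pow(2, Rational(1, 2)), Pow(S, Rational(1, 2)))) (Function('t')(S) = Add(-2, Pow(Add(S, S), Rational(1, 2))) = Add(-2, Pow(Mul(2, S), Rational(1, 2))) = Add(-2, Mul(Pow(2, Rational(1, 2)), Pow(S, Rational(1, 2)))))
Function('J')(p, m) = Add(1, Mul(-1, p)) (Function('J')(p, m) = Add(Mul(Rational(1, 4), 4), Mul(-1, p)) = Add(1, Mul(-1, p)))
Add(Add(Function('J')(Function('t')(-17), -1463), 180322), 1658852) = Add(Add(Add(1, Mul(-1, Add(-2, Mul(Pow(2, Rational(1, 2)), Pow(-17, Rational(1, 2)))))), 180322), 1658852) = Add(Add(Add(1, Mul(-1, Add(-2, Mul(Pow(2, Rational(1, 2)), Mul(I, Pow(17, Rational(1, 2))))))), 180322), 1658852) = Add(Add(Add(1, Mul(-1, Add(-2, Mul(I, Pow(34, Rational(1, 2)))))), 180322), 1658852) = Add(Add(Add(1, Add(2, Mul(-1, I, Pow(34, Rational(1, 2))))), 180322), 1658852) = Add(Add(Add(3, Mul(-1, I, Pow(34, Rational(1, 2)))), 180322), 1658852) = Add(Add(180325, Mul(-1, I, Pow(34, Rational(1, 2)))), 1658852) = Add(1839177, Mul(-1, I, Pow(34, Rational(1, 2))))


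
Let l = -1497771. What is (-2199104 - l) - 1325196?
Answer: -2026529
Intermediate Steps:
(-2199104 - l) - 1325196 = (-2199104 - 1*(-1497771)) - 1325196 = (-2199104 + 1497771) - 1325196 = -701333 - 1325196 = -2026529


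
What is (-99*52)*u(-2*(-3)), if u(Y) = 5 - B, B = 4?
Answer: -5148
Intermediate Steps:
u(Y) = 1 (u(Y) = 5 - 1*4 = 5 - 4 = 1)
(-99*52)*u(-2*(-3)) = -99*52*1 = -5148*1 = -5148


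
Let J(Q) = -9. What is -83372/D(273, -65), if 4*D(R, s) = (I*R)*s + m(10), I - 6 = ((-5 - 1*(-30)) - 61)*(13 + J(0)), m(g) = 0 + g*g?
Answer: -8776/64445 ≈ -0.13618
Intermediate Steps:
m(g) = g² (m(g) = 0 + g² = g²)
I = -138 (I = 6 + ((-5 - 1*(-30)) - 61)*(13 - 9) = 6 + ((-5 + 30) - 61)*4 = 6 + (25 - 61)*4 = 6 - 36*4 = 6 - 144 = -138)
D(R, s) = 25 - 69*R*s/2 (D(R, s) = ((-138*R)*s + 10²)/4 = (-138*R*s + 100)/4 = (100 - 138*R*s)/4 = 25 - 69*R*s/2)
-83372/D(273, -65) = -83372/(25 - 69/2*273*(-65)) = -83372/(25 + 1224405/2) = -83372/1224455/2 = -83372*2/1224455 = -8776/64445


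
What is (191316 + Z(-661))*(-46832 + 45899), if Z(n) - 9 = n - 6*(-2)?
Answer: -177900708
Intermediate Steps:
Z(n) = 21 + n (Z(n) = 9 + (n - 6*(-2)) = 9 + (n + 12) = 9 + (12 + n) = 21 + n)
(191316 + Z(-661))*(-46832 + 45899) = (191316 + (21 - 661))*(-46832 + 45899) = (191316 - 640)*(-933) = 190676*(-933) = -177900708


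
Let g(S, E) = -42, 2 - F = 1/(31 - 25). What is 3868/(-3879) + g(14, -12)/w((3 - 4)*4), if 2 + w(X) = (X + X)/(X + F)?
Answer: -1101515/42669 ≈ -25.815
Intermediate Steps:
F = 11/6 (F = 2 - 1/(31 - 25) = 2 - 1/6 = 2 - 1*⅙ = 2 - ⅙ = 11/6 ≈ 1.8333)
w(X) = -2 + 2*X/(11/6 + X) (w(X) = -2 + (X + X)/(X + 11/6) = -2 + (2*X)/(11/6 + X) = -2 + 2*X/(11/6 + X))
3868/(-3879) + g(14, -12)/w((3 - 4)*4) = 3868/(-3879) - 42/((-22/(11 + 6*((3 - 4)*4)))) = 3868*(-1/3879) - 42/((-22/(11 + 6*(-1*4)))) = -3868/3879 - 42/((-22/(11 + 6*(-4)))) = -3868/3879 - 42/((-22/(11 - 24))) = -3868/3879 - 42/((-22/(-13))) = -3868/3879 - 42/((-22*(-1/13))) = -3868/3879 - 42/22/13 = -3868/3879 - 42*13/22 = -3868/3879 - 273/11 = -1101515/42669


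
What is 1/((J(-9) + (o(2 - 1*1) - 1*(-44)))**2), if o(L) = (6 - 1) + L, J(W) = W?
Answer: 1/1681 ≈ 0.00059488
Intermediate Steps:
o(L) = 5 + L
1/((J(-9) + (o(2 - 1*1) - 1*(-44)))**2) = 1/((-9 + ((5 + (2 - 1*1)) - 1*(-44)))**2) = 1/((-9 + ((5 + (2 - 1)) + 44))**2) = 1/((-9 + ((5 + 1) + 44))**2) = 1/((-9 + (6 + 44))**2) = 1/((-9 + 50)**2) = 1/(41**2) = 1/1681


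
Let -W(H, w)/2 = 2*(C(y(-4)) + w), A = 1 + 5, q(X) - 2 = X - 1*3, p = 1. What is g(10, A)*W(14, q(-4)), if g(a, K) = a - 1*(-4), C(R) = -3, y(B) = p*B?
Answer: 448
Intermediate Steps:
y(B) = B (y(B) = 1*B = B)
q(X) = -1 + X (q(X) = 2 + (X - 1*3) = 2 + (X - 3) = 2 + (-3 + X) = -1 + X)
A = 6
W(H, w) = 12 - 4*w (W(H, w) = -4*(-3 + w) = -2*(-6 + 2*w) = 12 - 4*w)
g(a, K) = 4 + a (g(a, K) = a + 4 = 4 + a)
g(10, A)*W(14, q(-4)) = (4 + 10)*(12 - 4*(-1 - 4)) = 14*(12 - 4*(-5)) = 14*(12 + 20) = 14*32 = 448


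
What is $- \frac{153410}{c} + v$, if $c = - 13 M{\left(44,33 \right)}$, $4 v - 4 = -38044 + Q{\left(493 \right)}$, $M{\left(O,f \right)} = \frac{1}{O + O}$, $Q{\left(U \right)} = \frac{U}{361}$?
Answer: $\frac{19315600209}{18772} \approx 1.029 \cdot 10^{6}$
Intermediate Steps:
$Q{\left(U \right)} = \frac{U}{361}$ ($Q{\left(U \right)} = U \frac{1}{361} = \frac{U}{361}$)
$M{\left(O,f \right)} = \frac{1}{2 O}$
$v = - \frac{13731947}{1444}$ ($v = 1 + \frac{-38044 + \frac{1}{361} \cdot 493}{4} = 1 + \frac{-38044 + \frac{493}{361}}{4} = 1 + \frac{1}{4} \left(- \frac{13733391}{361}\right) = 1 - \frac{13733391}{1444} = - \frac{13731947}{1444} \approx -9509.7$)
$c = - \frac{13}{88}$ ($c = - 13 \frac{1}{2 \cdot 44} = - 13 \cdot \frac{1}{2} \cdot \frac{1}{44} = \left(-13\right) \frac{1}{88} = - \frac{13}{88} \approx -0.14773$)
$- \frac{153410}{c} + v = - \frac{153410}{- \frac{13}{88}} - \frac{13731947}{1444} = \left(-153410\right) \left(- \frac{88}{13}\right) - \frac{13731947}{1444} = \frac{13500080}{13} - \frac{13731947}{1444} = \frac{19315600209}{18772}$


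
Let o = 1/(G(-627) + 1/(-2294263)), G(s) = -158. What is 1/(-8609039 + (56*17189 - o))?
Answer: -362493555/2771790653803262 ≈ -1.3078e-7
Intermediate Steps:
o = -2294263/362493555 (o = 1/(-158 + 1/(-2294263)) = 1/(-158 - 1/2294263) = 1/(-362493555/2294263) = -2294263/362493555 ≈ -0.0063291)
1/(-8609039 + (56*17189 - o)) = 1/(-8609039 + (56*17189 - 1*(-2294263/362493555))) = 1/(-8609039 + (962584 + 2294263/362493555)) = 1/(-8609039 + 348930498440383/362493555) = 1/(-2771790653803262/362493555) = -362493555/2771790653803262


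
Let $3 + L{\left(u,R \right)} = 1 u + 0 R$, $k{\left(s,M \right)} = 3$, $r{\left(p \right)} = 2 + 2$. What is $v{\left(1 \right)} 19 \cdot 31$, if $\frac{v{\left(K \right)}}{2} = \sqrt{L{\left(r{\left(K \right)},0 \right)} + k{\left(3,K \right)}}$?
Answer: $2356$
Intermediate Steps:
$r{\left(p \right)} = 4$
$L{\left(u,R \right)} = -3 + u$ ($L{\left(u,R \right)} = -3 + \left(1 u + 0 R\right) = -3 + \left(u + 0\right) = -3 + u$)
$v{\left(K \right)} = 4$ ($v{\left(K \right)} = 2 \sqrt{\left(-3 + 4\right) + 3} = 2 \sqrt{1 + 3} = 2 \sqrt{4} = 2 \cdot 2 = 4$)
$v{\left(1 \right)} 19 \cdot 31 = 4 \cdot 19 \cdot 31 = 76 \cdot 31 = 2356$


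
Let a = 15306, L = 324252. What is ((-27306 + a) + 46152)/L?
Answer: 2846/27021 ≈ 0.10533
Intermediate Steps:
((-27306 + a) + 46152)/L = ((-27306 + 15306) + 46152)/324252 = (-12000 + 46152)*(1/324252) = 34152*(1/324252) = 2846/27021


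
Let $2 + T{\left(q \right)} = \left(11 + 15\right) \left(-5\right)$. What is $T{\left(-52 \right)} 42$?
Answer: $-5544$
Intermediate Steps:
$T{\left(q \right)} = -132$ ($T{\left(q \right)} = -2 + \left(11 + 15\right) \left(-5\right) = -2 + 26 \left(-5\right) = -2 - 130 = -132$)
$T{\left(-52 \right)} 42 = \left(-132\right) 42 = -5544$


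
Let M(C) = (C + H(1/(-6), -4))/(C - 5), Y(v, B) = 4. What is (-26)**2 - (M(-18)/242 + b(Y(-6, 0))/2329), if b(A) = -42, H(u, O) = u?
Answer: 52579944755/77779284 ≈ 676.01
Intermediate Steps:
M(C) = (-1/6 + C)/(-5 + C) (M(C) = (C + 1/(-6))/(C - 5) = (C - 1/6)/(-5 + C) = (-1/6 + C)/(-5 + C))
(-26)**2 - (M(-18)/242 + b(Y(-6, 0))/2329) = (-26)**2 - (((-1/6 - 18)/(-5 - 18))/242 - 42/2329) = 676 - ((-109/6/(-23))*(1/242) - 42*1/2329) = 676 - (-1/23*(-109/6)*(1/242) - 42/2329) = 676 - ((109/138)*(1/242) - 42/2329) = 676 - (109/33396 - 42/2329) = 676 - 1*(-1148771/77779284) = 676 + 1148771/77779284 = 52579944755/77779284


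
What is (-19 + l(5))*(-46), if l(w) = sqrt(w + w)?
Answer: 874 - 46*sqrt(10) ≈ 728.54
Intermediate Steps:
l(w) = sqrt(2)*sqrt(w) (l(w) = sqrt(2*w) = sqrt(2)*sqrt(w))
(-19 + l(5))*(-46) = (-19 + sqrt(2)*sqrt(5))*(-46) = (-19 + sqrt(10))*(-46) = 874 - 46*sqrt(10)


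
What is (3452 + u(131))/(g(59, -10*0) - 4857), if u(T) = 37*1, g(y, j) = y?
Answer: -3489/4798 ≈ -0.72718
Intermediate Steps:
u(T) = 37
(3452 + u(131))/(g(59, -10*0) - 4857) = (3452 + 37)/(59 - 4857) = 3489/(-4798) = 3489*(-1/4798) = -3489/4798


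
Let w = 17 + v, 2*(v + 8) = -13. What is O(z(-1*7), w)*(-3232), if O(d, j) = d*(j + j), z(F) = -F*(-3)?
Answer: 339360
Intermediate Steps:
v = -29/2 (v = -8 + (½)*(-13) = -8 - 13/2 = -29/2 ≈ -14.500)
w = 5/2 (w = 17 - 29/2 = 5/2 ≈ 2.5000)
z(F) = 3*F
O(d, j) = 2*d*j (O(d, j) = d*(2*j) = 2*d*j)
O(z(-1*7), w)*(-3232) = (2*(3*(-1*7))*(5/2))*(-3232) = (2*(3*(-7))*(5/2))*(-3232) = (2*(-21)*(5/2))*(-3232) = -105*(-3232) = 339360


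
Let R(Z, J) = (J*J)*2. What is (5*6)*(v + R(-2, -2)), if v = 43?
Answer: 1530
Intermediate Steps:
R(Z, J) = 2*J² (R(Z, J) = J²*2 = 2*J²)
(5*6)*(v + R(-2, -2)) = (5*6)*(43 + 2*(-2)²) = 30*(43 + 2*4) = 30*(43 + 8) = 30*51 = 1530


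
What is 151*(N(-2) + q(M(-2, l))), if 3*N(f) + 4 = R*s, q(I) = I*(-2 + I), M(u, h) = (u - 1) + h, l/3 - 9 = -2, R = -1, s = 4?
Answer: 129256/3 ≈ 43085.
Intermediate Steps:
l = 21 (l = 27 + 3*(-2) = 27 - 6 = 21)
M(u, h) = -1 + h + u (M(u, h) = (-1 + u) + h = -1 + h + u)
N(f) = -8/3 (N(f) = -4/3 + (-1*4)/3 = -4/3 + (⅓)*(-4) = -4/3 - 4/3 = -8/3)
151*(N(-2) + q(M(-2, l))) = 151*(-8/3 + (-1 + 21 - 2)*(-2 + (-1 + 21 - 2))) = 151*(-8/3 + 18*(-2 + 18)) = 151*(-8/3 + 18*16) = 151*(-8/3 + 288) = 151*(856/3) = 129256/3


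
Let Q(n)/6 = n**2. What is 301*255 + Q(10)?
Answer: 77355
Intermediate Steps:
Q(n) = 6*n**2
301*255 + Q(10) = 301*255 + 6*10**2 = 76755 + 6*100 = 76755 + 600 = 77355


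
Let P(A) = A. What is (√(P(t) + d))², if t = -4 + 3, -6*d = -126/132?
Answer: -37/44 ≈ -0.84091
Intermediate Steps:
d = 7/44 (d = -(-21)/132 = -⅙*(-21/22) = 7/44 ≈ 0.15909)
t = -1
(√(P(t) + d))² = (√(-1 + 7/44))² = (√(-37/44))² = (I*√407/22)² = -37/44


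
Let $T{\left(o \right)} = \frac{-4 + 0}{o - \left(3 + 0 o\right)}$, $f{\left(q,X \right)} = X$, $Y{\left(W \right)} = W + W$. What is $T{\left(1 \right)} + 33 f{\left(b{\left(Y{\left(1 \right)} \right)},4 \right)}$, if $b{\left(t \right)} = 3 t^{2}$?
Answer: $134$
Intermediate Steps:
$Y{\left(W \right)} = 2 W$
$T{\left(o \right)} = - \frac{4}{-3 + o}$ ($T{\left(o \right)} = - \frac{4}{o + \left(0 - 3\right)} = - \frac{4}{o - 3} = - \frac{4}{-3 + o}$)
$T{\left(1 \right)} + 33 f{\left(b{\left(Y{\left(1 \right)} \right)},4 \right)} = - \frac{4}{-3 + 1} + 33 \cdot 4 = - \frac{4}{-2} + 132 = \left(-4\right) \left(- \frac{1}{2}\right) + 132 = 2 + 132 = 134$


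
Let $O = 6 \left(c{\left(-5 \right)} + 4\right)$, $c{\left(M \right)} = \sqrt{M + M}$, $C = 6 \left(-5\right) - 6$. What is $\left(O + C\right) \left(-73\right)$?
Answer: $876 - 438 i \sqrt{10} \approx 876.0 - 1385.1 i$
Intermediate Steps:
$C = -36$ ($C = -30 - 6 = -36$)
$c{\left(M \right)} = \sqrt{2} \sqrt{M}$ ($c{\left(M \right)} = \sqrt{2 M} = \sqrt{2} \sqrt{M}$)
$O = 24 + 6 i \sqrt{10}$ ($O = 6 \left(\sqrt{2} \sqrt{-5} + 4\right) = 6 \left(\sqrt{2} i \sqrt{5} + 4\right) = 6 \left(i \sqrt{10} + 4\right) = 6 \left(4 + i \sqrt{10}\right) = 24 + 6 i \sqrt{10} \approx 24.0 + 18.974 i$)
$\left(O + C\right) \left(-73\right) = \left(\left(24 + 6 i \sqrt{10}\right) - 36\right) \left(-73\right) = \left(-12 + 6 i \sqrt{10}\right) \left(-73\right) = 876 - 438 i \sqrt{10}$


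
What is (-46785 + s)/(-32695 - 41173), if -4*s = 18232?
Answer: 51343/73868 ≈ 0.69506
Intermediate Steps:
s = -4558 (s = -¼*18232 = -4558)
(-46785 + s)/(-32695 - 41173) = (-46785 - 4558)/(-32695 - 41173) = -51343/(-73868) = -51343*(-1/73868) = 51343/73868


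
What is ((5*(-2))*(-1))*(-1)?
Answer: -10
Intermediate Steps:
((5*(-2))*(-1))*(-1) = -10*(-1)*(-1) = 10*(-1) = -10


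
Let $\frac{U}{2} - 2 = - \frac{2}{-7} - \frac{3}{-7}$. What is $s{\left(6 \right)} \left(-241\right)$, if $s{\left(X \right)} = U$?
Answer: $- \frac{9158}{7} \approx -1308.3$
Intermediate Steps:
$U = \frac{38}{7}$ ($U = 4 + 2 \left(- \frac{2}{-7} - \frac{3}{-7}\right) = 4 + 2 \left(\left(-2\right) \left(- \frac{1}{7}\right) - - \frac{3}{7}\right) = 4 + 2 \left(\frac{2}{7} + \frac{3}{7}\right) = 4 + 2 \cdot \frac{5}{7} = 4 + \frac{10}{7} = \frac{38}{7} \approx 5.4286$)
$s{\left(X \right)} = \frac{38}{7}$
$s{\left(6 \right)} \left(-241\right) = \frac{38}{7} \left(-241\right) = - \frac{9158}{7}$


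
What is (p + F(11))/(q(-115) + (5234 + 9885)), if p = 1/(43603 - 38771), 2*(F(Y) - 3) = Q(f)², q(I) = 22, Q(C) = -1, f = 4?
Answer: 16913/73161312 ≈ 0.00023117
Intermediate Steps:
F(Y) = 7/2 (F(Y) = 3 + (½)*(-1)² = 3 + (½)*1 = 3 + ½ = 7/2)
p = 1/4832 ≈ 0.00020695
(p + F(11))/(q(-115) + (5234 + 9885)) = (1/4832 + 7/2)/(22 + (5234 + 9885)) = 16913/(4832*(22 + 15119)) = (16913/4832)/15141 = (16913/4832)*(1/15141) = 16913/73161312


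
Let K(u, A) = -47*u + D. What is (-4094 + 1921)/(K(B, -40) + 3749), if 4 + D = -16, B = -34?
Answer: -2173/5327 ≈ -0.40792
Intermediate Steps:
D = -20 (D = -4 - 16 = -20)
K(u, A) = -20 - 47*u (K(u, A) = -47*u - 20 = -20 - 47*u)
(-4094 + 1921)/(K(B, -40) + 3749) = (-4094 + 1921)/((-20 - 47*(-34)) + 3749) = -2173/((-20 + 1598) + 3749) = -2173/(1578 + 3749) = -2173/5327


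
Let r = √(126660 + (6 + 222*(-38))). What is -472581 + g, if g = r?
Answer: -472581 + √118230 ≈ -4.7224e+5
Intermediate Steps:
r = √118230 (r = √(126660 + (6 - 8436)) = √(126660 - 8430) = √118230 ≈ 343.85)
g = √118230 ≈ 343.85
-472581 + g = -472581 + √118230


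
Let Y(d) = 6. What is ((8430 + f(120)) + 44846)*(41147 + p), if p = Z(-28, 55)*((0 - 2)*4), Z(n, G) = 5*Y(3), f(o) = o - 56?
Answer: 2181979380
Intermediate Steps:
f(o) = -56 + o
Z(n, G) = 30 (Z(n, G) = 5*6 = 30)
p = -240 (p = 30*((0 - 2)*4) = 30*(-2*4) = 30*(-8) = -240)
((8430 + f(120)) + 44846)*(41147 + p) = ((8430 + (-56 + 120)) + 44846)*(41147 - 240) = ((8430 + 64) + 44846)*40907 = (8494 + 44846)*40907 = 53340*40907 = 2181979380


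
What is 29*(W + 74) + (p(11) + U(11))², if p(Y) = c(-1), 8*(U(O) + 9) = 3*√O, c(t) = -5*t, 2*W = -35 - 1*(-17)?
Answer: 121763/64 - 3*√11 ≈ 1892.6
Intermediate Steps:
W = -9 (W = (-35 - 1*(-17))/2 = (-35 + 17)/2 = (½)*(-18) = -9)
U(O) = -9 + 3*√O/8 (U(O) = -9 + (3*√O)/8 = -9 + 3*√O/8)
p(Y) = 5 (p(Y) = -5*(-1) = 5)
29*(W + 74) + (p(11) + U(11))² = 29*(-9 + 74) + (5 + (-9 + 3*√11/8))² = 29*65 + (-4 + 3*√11/8)² = 1885 + (-4 + 3*√11/8)²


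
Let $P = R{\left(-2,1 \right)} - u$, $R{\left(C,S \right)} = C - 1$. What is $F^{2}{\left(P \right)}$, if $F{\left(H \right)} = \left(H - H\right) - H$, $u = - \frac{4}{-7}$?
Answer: $\frac{625}{49} \approx 12.755$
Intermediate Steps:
$u = \frac{4}{7}$ ($u = \left(-4\right) \left(- \frac{1}{7}\right) = \frac{4}{7} \approx 0.57143$)
$R{\left(C,S \right)} = -1 + C$
$P = - \frac{25}{7}$ ($P = \left(-1 - 2\right) - \frac{4}{7} = -3 - \frac{4}{7} = - \frac{25}{7} \approx -3.5714$)
$F{\left(H \right)} = - H$ ($F{\left(H \right)} = 0 - H = - H$)
$F^{2}{\left(P \right)} = \left(\left(-1\right) \left(- \frac{25}{7}\right)\right)^{2} = \left(\frac{25}{7}\right)^{2} = \frac{625}{49}$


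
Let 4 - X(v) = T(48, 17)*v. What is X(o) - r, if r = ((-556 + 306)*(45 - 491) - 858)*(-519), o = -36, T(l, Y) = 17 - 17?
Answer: 57423202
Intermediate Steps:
T(l, Y) = 0
r = -57423198 (r = (-250*(-446) - 858)*(-519) = (111500 - 858)*(-519) = 110642*(-519) = -57423198)
X(v) = 4 (X(v) = 4 - 0*v = 4 - 1*0 = 4 + 0 = 4)
X(o) - r = 4 - 1*(-57423198) = 4 + 57423198 = 57423202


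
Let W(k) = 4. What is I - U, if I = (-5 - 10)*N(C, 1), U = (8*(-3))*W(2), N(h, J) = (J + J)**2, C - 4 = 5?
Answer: 36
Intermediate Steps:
C = 9 (C = 4 + 5 = 9)
N(h, J) = 4*J**2 (N(h, J) = (2*J)**2 = 4*J**2)
U = -96 (U = (8*(-3))*4 = -24*4 = -96)
I = -60 (I = (-5 - 10)*(4*1**2) = -60 ≈ -60.000)
I - U = -60 - 1*(-96) = -60 + 96 = 36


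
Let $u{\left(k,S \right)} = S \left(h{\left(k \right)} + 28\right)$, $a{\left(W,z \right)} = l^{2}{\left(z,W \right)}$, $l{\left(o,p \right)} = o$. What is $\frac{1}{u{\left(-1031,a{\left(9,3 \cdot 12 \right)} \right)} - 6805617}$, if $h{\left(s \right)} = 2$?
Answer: $- \frac{1}{6766737} \approx -1.4778 \cdot 10^{-7}$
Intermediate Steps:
$a{\left(W,z \right)} = z^{2}$
$u{\left(k,S \right)} = 30 S$ ($u{\left(k,S \right)} = S \left(2 + 28\right) = S 30 = 30 S$)
$\frac{1}{u{\left(-1031,a{\left(9,3 \cdot 12 \right)} \right)} - 6805617} = \frac{1}{30 \left(3 \cdot 12\right)^{2} - 6805617} = \frac{1}{30 \cdot 36^{2} - 6805617} = \frac{1}{30 \cdot 1296 - 6805617} = \frac{1}{38880 - 6805617} = \frac{1}{-6766737} = - \frac{1}{6766737}$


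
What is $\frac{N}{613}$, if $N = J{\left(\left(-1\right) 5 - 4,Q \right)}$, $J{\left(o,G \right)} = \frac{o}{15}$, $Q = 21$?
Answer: $- \frac{3}{3065} \approx -0.00097879$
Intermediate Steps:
$J{\left(o,G \right)} = \frac{o}{15}$ ($J{\left(o,G \right)} = o \frac{1}{15} = \frac{o}{15}$)
$N = - \frac{3}{5}$ ($N = \frac{\left(-1\right) 5 - 4}{15} = \frac{-5 - 4}{15} = \frac{1}{15} \left(-9\right) = - \frac{3}{5} \approx -0.6$)
$\frac{N}{613} = - \frac{3}{5 \cdot 613} = \left(- \frac{3}{5}\right) \frac{1}{613} = - \frac{3}{3065}$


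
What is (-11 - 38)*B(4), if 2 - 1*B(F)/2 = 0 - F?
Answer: -588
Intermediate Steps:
B(F) = 4 + 2*F (B(F) = 4 - 2*(0 - F) = 4 - (-2)*F = 4 + 2*F)
(-11 - 38)*B(4) = (-11 - 38)*(4 + 2*4) = -49*(4 + 8) = -49*12 = -588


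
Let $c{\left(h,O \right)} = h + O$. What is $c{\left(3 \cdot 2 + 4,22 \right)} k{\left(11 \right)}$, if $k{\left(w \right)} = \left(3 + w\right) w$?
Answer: $4928$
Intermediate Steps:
$k{\left(w \right)} = w \left(3 + w\right)$
$c{\left(h,O \right)} = O + h$
$c{\left(3 \cdot 2 + 4,22 \right)} k{\left(11 \right)} = \left(22 + \left(3 \cdot 2 + 4\right)\right) 11 \left(3 + 11\right) = \left(22 + \left(6 + 4\right)\right) 11 \cdot 14 = \left(22 + 10\right) 154 = 32 \cdot 154 = 4928$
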